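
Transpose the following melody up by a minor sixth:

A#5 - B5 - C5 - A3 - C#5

A#5 up a minor sixth is F#6.
B5 up a minor sixth is G6.
C5: a sixth up reaches A, and 8 semitones makes it Ab5.
A3 up a minor sixth is F4.
C#5 up a minor sixth is A5.

F#6 G6 Ab5 F4 A5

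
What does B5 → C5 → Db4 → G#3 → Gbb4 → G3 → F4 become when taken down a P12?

E4 F3 Gb2 C#2 Cbb3 C2 Bb2

A perfect twelfth down from B5 gives E4.
C5 down a perfect twelfth is F3.
A perfect twelfth down from Db4 gives Gb2.
G#3: a twelfth down reaches C, and 19 semitones makes it C#2.
Gbb4: a twelfth down reaches C, and 19 semitones makes it Cbb3.
A perfect twelfth down from G3 gives C2.
F4: a twelfth down reaches B, and 19 semitones makes it Bb2.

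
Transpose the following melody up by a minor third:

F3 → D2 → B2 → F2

F3 -> Ab3
D2 -> F2
B2 -> D3
F2 -> Ab2

Ab3 F2 D3 Ab2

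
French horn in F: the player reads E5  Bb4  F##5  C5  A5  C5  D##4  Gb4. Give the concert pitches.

The French horn in F sounds a perfect fifth below written, so transpose each written note down a perfect fifth.
E5 to A4
Bb4 to Eb4
F##5 to B#4
C5 to F4
A5 to D5
C5 to F4
D##4 to G##3
Gb4 to Cb4

A4 Eb4 B#4 F4 D5 F4 G##3 Cb4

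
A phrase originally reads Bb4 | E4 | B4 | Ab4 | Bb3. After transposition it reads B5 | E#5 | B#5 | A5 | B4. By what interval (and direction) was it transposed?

up an augmented octave

Take the first pair: Bb4 → B5. B to B spans 8 letter names, so the interval is some kind of octave.
Bb4 to B5 is 13 semitones, which makes it an augmented octave; the second version is higher, so the direction is up.
Checking another pair — Bb3 → B4 — gives the same interval.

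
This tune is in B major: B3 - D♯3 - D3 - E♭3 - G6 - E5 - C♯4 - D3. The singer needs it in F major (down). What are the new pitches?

F3 A2 Ab2 Bbb2 Db6 Bb4 G3 Ab2

From B down to F is an augmented fourth; apply that to each pitch.
B3 → F3
D#3 → A2
D3 → Ab2
Eb3 → Bbb2
G6 → Db6
E5 → Bb4
C#4 → G3
D3 → Ab2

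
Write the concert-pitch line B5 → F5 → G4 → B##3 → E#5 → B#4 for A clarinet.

D6 Ab5 Bb4 D##4 G#5 D#5

The A clarinet sounds a minor third below written, so the written part must be a minor third above concert — transpose each note up.
B5 becomes D6
F5 becomes Ab5
G4 becomes Bb4
B##3 becomes D##4
E#5 becomes G#5
B#4 becomes D#5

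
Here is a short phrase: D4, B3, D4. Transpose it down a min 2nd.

D4 down a minor second is C#4.
A minor second down from B3 gives A#3.
D4 down a minor second is C#4.

C#4 A#3 C#4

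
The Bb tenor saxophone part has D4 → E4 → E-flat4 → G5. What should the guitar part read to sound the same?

C4 D4 Db4 F5

First find concert pitch: the Bb tenor saxophone sounds a major ninth below written, so D4 E4 E-flat4 G5 sounds C3 D3 Db3 F4.
Then write for guitar: it sounds a perfect octave below written, so the part must be a perfect octave above concert.
C3 → C4
D3 → D4
Db3 → Db4
F4 → F5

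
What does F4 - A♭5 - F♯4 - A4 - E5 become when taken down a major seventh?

Gb3 Bbb4 G3 Bb3 F4

F4: a seventh down reaches G, and 11 semitones makes it Gb3.
Ab5 down a major seventh is Bbb4.
F#4 down a major seventh is G3.
A4 down a major seventh is Bb3.
A major seventh down from E5 gives F4.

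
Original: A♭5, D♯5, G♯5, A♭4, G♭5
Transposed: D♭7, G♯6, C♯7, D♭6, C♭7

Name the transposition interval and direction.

up a perfect eleventh

From Ab5 to Db7 is 11 letter names — an eleventh of some quality.
Ab5 to Db7 is 17 semitones, which makes it a perfect eleventh; the second version is higher, so the direction is up.
Checking another pair — Gb5 → Cb7 — gives the same interval.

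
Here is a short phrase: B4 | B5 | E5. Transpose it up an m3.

A minor third up from B4 gives D5.
A minor third up from B5 gives D6.
A minor third up from E5 gives G5.

D5 D6 G5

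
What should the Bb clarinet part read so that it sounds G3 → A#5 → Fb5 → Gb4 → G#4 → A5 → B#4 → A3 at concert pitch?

The Bb clarinet sounds a major second below written, so the written part must be a major second above concert — transpose each note up.
G3 becomes A3
A#5 becomes B#5
Fb5 becomes Gb5
Gb4 becomes Ab4
G#4 becomes A#4
A5 becomes B5
B#4 becomes C##5
A3 becomes B3

A3 B#5 Gb5 Ab4 A#4 B5 C##5 B3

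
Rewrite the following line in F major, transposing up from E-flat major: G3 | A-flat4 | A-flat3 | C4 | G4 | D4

From E-flat up to F is a major second; apply that to each pitch.
G3 gives A3
Ab4 gives Bb4
Ab3 gives Bb3
C4 gives D4
G4 gives A4
D4 gives E4

A3 Bb4 Bb3 D4 A4 E4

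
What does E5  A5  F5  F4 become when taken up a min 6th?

C6 F6 Db6 Db5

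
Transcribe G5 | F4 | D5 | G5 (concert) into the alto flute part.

C6 Bb4 G5 C6

The alto flute sounds a perfect fourth below written, so the written part must be a perfect fourth above concert — transpose each note up.
G5 -> C6
F4 -> Bb4
D5 -> G5
G5 -> C6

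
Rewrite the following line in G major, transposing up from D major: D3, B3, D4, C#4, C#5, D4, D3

G3 E4 G4 F#4 F#5 G4 G3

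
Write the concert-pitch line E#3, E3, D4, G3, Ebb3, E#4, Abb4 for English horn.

B#3 B3 A4 D4 Bbb3 B#4 Ebb5

Written C4 sounds as F3 on the English horn, so concert pitches are written a perfect fifth up.
E#3 to B#3
E3 to B3
D4 to A4
G3 to D4
Ebb3 to Bbb3
E#4 to B#4
Abb4 to Ebb5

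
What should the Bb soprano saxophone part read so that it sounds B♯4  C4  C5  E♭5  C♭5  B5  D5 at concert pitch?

C##5 D4 D5 F5 Db5 C#6 E5

Written C4 sounds as Bb3 on the Bb soprano saxophone, so concert pitches are written a major second up.
B#4 to C##5
C4 to D4
C5 to D5
Eb5 to F5
Cb5 to Db5
B5 to C#6
D5 to E5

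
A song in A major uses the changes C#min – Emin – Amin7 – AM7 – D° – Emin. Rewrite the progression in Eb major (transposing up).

Gmin Bbmin Ebmin7 EbM7 Ab° Bbmin

A major up to Eb major is a diminished fifth; each chord root moves by that interval while the quality stays the same.
C#min: root C# up a diminished fifth → G, giving Gmin.
Emin: root E up a diminished fifth → Bb, giving Bbmin.
Amin7: root A up a diminished fifth → Eb, giving Ebmin7.
AM7: root A up a diminished fifth → Eb, giving EbM7.
D°: root D up a diminished fifth → Ab, giving Ab°.
Emin: root E up a diminished fifth → Bb, giving Bbmin.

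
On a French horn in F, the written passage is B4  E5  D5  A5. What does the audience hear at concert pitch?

Written C4 on the French horn in F sounds as F3, a perfect fifth lower; apply that shift to every note.
B4 -> E4
E5 -> A4
D5 -> G4
A5 -> D5

E4 A4 G4 D5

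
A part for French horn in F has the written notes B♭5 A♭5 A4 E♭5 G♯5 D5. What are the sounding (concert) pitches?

Eb5 Db5 D4 Ab4 C#5 G4

The French horn in F sounds a perfect fifth below written, so transpose each written note down a perfect fifth.
Bb5 to Eb5
Ab5 to Db5
A4 to D4
Eb5 to Ab4
G#5 to C#5
D5 to G4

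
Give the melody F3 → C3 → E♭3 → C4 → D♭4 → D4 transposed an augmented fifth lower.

F3 -> Bbb2
C3 -> Fb2
Eb3 -> Abb2
C4 -> Fb3
Db4 -> Gbb3
D4 -> Gb3

Bbb2 Fb2 Abb2 Fb3 Gbb3 Gb3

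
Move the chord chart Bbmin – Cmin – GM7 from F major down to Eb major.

Abmin Bbmin FM7

F major down to Eb major is a major second; each chord root moves by that interval while the quality stays the same.
Bbmin: root Bb down a major second → Ab, giving Abmin.
Cmin: root C down a major second → Bb, giving Bbmin.
GM7: root G down a major second → F, giving FM7.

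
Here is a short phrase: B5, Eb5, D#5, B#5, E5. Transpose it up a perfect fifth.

F#6 Bb5 A#5 F##6 B5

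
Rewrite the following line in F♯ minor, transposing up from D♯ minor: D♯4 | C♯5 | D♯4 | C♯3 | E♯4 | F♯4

From D♯ up to F♯ is a minor third; apply that to each pitch.
D#4 gives F#4
C#5 gives E5
D#4 gives F#4
C#3 gives E3
E#4 gives G#4
F#4 gives A4

F#4 E5 F#4 E3 G#4 A4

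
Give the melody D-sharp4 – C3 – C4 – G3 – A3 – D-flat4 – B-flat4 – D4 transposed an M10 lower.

B2 Ab1 Ab2 Eb2 F2 Bbb2 Gb3 Bb2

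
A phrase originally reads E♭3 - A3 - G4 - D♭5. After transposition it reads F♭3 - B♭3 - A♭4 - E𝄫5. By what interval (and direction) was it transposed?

From Eb3 to Fb3 is 2 letter names — a second of some quality.
Eb3 to Fb3 is 1 semitone, which makes it a minor second; the second version is higher, so the direction is up.
Checking another pair — Db5 → Ebb5 — gives the same interval.

up a minor second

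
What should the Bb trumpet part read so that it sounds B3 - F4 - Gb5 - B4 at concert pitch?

Written C4 sounds as Bb3 on the Bb trumpet, so concert pitches are written a major second up.
B3 gives C#4
F4 gives G4
Gb5 gives Ab5
B4 gives C#5

C#4 G4 Ab5 C#5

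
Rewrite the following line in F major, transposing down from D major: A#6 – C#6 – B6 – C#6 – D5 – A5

C#6 E5 D6 E5 F4 C5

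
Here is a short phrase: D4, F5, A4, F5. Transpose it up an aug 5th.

A#4 C#6 E#5 C#6

An augmented fifth up from D4 gives A#4.
F5 up an augmented fifth is C#6.
A4 up an augmented fifth is E#5.
F5 up an augmented fifth is C#6.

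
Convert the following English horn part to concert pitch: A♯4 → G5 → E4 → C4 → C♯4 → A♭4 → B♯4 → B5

D#4 C5 A3 F3 F#3 Db4 E#4 E5

Written C4 on the English horn sounds as F3, a perfect fifth lower; apply that shift to every note.
A#4 becomes D#4
G5 becomes C5
E4 becomes A3
C4 becomes F3
C#4 becomes F#3
Ab4 becomes Db4
B#4 becomes E#4
B5 becomes E5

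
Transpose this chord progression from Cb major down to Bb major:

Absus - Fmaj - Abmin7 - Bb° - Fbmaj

Gsus Emaj Gmin7 A° Ebmaj

Cb major down to Bb major is a minor second; each chord root moves by that interval while the quality stays the same.
Absus: root Ab down a minor second → G, giving Gsus.
Fmaj: root F down a minor second → E, giving Emaj.
Abmin7: root Ab down a minor second → G, giving Gmin7.
Bb°: root Bb down a minor second → A, giving A°.
Fbmaj: root Fb down a minor second → Eb, giving Ebmaj.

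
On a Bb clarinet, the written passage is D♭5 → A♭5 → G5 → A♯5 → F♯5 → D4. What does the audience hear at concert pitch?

The Bb clarinet sounds a major second below written, so transpose each written note down a major second.
Db5 to Cb5
Ab5 to Gb5
G5 to F5
A#5 to G#5
F#5 to E5
D4 to C4

Cb5 Gb5 F5 G#5 E5 C4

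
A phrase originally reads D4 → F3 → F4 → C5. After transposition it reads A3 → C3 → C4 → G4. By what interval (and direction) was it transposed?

From D4 to A3 is 4 letter names — a fourth of some quality.
A3 to D4 is 5 semitones, which makes it a perfect fourth; the second version is lower, so the direction is down.
Checking another pair — C5 → G4 — gives the same interval.

down a perfect fourth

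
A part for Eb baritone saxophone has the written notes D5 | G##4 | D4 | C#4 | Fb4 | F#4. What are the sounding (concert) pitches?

F3 B#2 F2 E2 Abb2 A2

The Eb baritone saxophone sounds a major thirteenth below written, so transpose each written note down a major thirteenth.
D5 gives F3
G##4 gives B#2
D4 gives F2
C#4 gives E2
Fb4 gives Abb2
F#4 gives A2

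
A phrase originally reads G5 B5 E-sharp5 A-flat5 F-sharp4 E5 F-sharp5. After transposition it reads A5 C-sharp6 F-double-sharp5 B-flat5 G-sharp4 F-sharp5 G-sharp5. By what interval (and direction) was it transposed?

up a major second

From G5 to A5 is 2 letter names — a second of some quality.
G5 to A5 is 2 semitones, which makes it a major second; the second version is higher, so the direction is up.
Checking another pair — F#5 → G#5 — gives the same interval.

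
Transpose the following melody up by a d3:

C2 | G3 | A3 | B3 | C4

A diminished third up from C2 gives Ebb2.
A diminished third up from G3 gives Bbb3.
A3: a third up reaches C, and 2 semitones makes it Cb4.
B3 up a diminished third is Db4.
A diminished third up from C4 gives Ebb4.

Ebb2 Bbb3 Cb4 Db4 Ebb4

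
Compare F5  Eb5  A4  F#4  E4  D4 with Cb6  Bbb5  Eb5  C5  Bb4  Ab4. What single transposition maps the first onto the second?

up a diminished fifth

From F5 to Cb6 is 5 letter names — a fifth of some quality.
F5 to Cb6 is 6 semitones, which makes it a diminished fifth; the second version is higher, so the direction is up.
Checking another pair — D4 → Ab4 — gives the same interval.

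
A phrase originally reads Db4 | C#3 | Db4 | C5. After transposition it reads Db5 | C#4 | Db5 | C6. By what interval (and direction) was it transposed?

From Db4 to Db5 is 8 letter names — an octave of some quality.
Db4 to Db5 is 12 semitones, which makes it a perfect octave; the second version is higher, so the direction is up.
Checking another pair — C5 → C6 — gives the same interval.

up a perfect octave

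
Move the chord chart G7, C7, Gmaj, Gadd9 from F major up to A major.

F major up to A major is a major third; each chord root moves by that interval while the quality stays the same.
G7: root G up a major third → B, giving B7.
C7: root C up a major third → E, giving E7.
Gmaj: root G up a major third → B, giving Bmaj.
Gadd9: root G up a major third → B, giving Badd9.

B7 E7 Bmaj Badd9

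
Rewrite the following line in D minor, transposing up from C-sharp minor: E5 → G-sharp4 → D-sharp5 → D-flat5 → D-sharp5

From C-sharp up to D is a minor second; apply that to each pitch.
E5 becomes F5
G#4 becomes A4
D#5 becomes E5
Db5 becomes Ebb5
D#5 becomes E5

F5 A4 E5 Ebb5 E5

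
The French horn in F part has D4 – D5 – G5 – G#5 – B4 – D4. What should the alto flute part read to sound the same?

C4 C5 F5 F#5 A4 C4

First find concert pitch: the French horn in F sounds a perfect fifth below written, so D4 D5 G5 G#5 B4 D4 sounds G3 G4 C5 C#5 E4 G3.
Then write for alto flute: it sounds a perfect fourth below written, so the part must be a perfect fourth above concert.
G3 → C4
G4 → C5
C5 → F5
C#5 → F#5
E4 → A4
G3 → C4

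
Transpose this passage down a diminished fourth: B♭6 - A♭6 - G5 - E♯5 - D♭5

F#6 E6 D#5 B##4 A4

Bb6 down a diminished fourth is F#6.
Ab6: a fourth down reaches E, and 4 semitones makes it E6.
A diminished fourth down from G5 gives D#5.
A diminished fourth down from E#5 gives B##4.
Db5: a fourth down reaches A, and 4 semitones makes it A4.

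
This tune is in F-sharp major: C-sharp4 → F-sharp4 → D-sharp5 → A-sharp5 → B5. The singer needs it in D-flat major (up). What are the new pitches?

Ab4 Db5 Bb5 F6 Gb6

From F-sharp up to D-flat is a diminished sixth; apply that to each pitch.
C#4 -> Ab4
F#4 -> Db5
D#5 -> Bb5
A#5 -> F6
B5 -> Gb6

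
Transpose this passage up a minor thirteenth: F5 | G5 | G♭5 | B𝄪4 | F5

F5 gives Db7
G5 gives Eb7
Gb5 gives Ebb7
B##4 gives G##6
F5 gives Db7

Db7 Eb7 Ebb7 G##6 Db7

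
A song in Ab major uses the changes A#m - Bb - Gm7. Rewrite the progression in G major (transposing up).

G##m A F#m7

Ab major up to G major is a major seventh; each chord root moves by that interval while the quality stays the same.
A#m: root A# up a major seventh → G##, giving G##m.
Bb: root Bb up a major seventh → A, giving A.
Gm7: root G up a major seventh → F#, giving F#m7.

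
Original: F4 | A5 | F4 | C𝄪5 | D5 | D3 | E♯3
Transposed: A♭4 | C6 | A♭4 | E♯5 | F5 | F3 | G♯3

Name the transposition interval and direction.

up a minor third

From F4 to Ab4 is 3 letter names — a third of some quality.
F4 to Ab4 is 3 semitones, which makes it a minor third; the second version is higher, so the direction is up.
Checking another pair — E#3 → G#3 — gives the same interval.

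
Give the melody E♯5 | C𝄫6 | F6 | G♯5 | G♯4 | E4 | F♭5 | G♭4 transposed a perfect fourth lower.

E#5 → B#4
Cbb6 → Gbb5
F6 → C6
G#5 → D#5
G#4 → D#4
E4 → B3
Fb5 → Cb5
Gb4 → Db4

B#4 Gbb5 C6 D#5 D#4 B3 Cb5 Db4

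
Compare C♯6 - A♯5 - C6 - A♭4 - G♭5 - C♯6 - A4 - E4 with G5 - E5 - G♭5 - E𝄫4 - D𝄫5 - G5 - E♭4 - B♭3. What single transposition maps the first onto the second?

down an augmented fourth

Take the first pair: C#6 → G5. C to G spans 4 letter names, so the interval is some kind of fourth.
G5 to C#6 is 6 semitones, which makes it an augmented fourth; the second version is lower, so the direction is down.
Checking another pair — E4 → Bb3 — gives the same interval.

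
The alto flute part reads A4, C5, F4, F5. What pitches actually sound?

E4 G4 C4 C5

The alto flute sounds a perfect fourth below written, so transpose each written note down a perfect fourth.
A4 -> E4
C5 -> G4
F4 -> C4
F5 -> C5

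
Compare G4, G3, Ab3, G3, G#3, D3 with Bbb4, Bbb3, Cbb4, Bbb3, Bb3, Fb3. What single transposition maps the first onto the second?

up a diminished third

From G4 to Bbb4 is 3 letter names — a third of some quality.
G4 to Bbb4 is 2 semitones, which makes it a diminished third; the second version is higher, so the direction is up.
Checking another pair — D3 → Fb3 — gives the same interval.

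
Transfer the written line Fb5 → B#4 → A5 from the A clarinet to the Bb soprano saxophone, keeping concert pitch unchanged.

Eb5 A##4 G#5

First find concert pitch: the A clarinet sounds a minor third below written, so Fb5 B#4 A5 sounds Db5 G##4 F#5.
Then write for Bb soprano saxophone: it sounds a major second below written, so the part must be a major second above concert.
Db5 → Eb5
G##4 → A##4
F#5 → G#5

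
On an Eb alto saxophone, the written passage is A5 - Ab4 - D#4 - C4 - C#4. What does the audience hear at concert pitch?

C5 Cb4 F#3 Eb3 E3

The Eb alto saxophone sounds a major sixth below written, so transpose each written note down a major sixth.
A5 gives C5
Ab4 gives Cb4
D#4 gives F#3
C4 gives Eb3
C#4 gives E3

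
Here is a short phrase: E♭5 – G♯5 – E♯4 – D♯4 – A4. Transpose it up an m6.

Cb6 E6 C#5 B4 F5

A minor sixth up from Eb5 gives Cb6.
A minor sixth up from G#5 gives E6.
A minor sixth up from E#4 gives C#5.
A minor sixth up from D#4 gives B4.
A4 up a minor sixth is F5.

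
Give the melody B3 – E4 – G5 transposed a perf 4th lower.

B3 becomes F#3
E4 becomes B3
G5 becomes D5

F#3 B3 D5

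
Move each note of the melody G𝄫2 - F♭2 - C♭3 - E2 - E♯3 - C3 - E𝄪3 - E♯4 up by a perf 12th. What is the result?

Dbb4 Cb4 Gb4 B3 B#4 G4 B##4 B#5

Gbb2 up a perfect twelfth is Dbb4.
Fb2 up a perfect twelfth is Cb4.
Cb3 up a perfect twelfth is Gb4.
A perfect twelfth up from E2 gives B3.
A perfect twelfth up from E#3 gives B#4.
C3: a twelfth up reaches G, and 19 semitones makes it G4.
E##3 up a perfect twelfth is B##4.
E#4: a twelfth up reaches B, and 19 semitones makes it B#5.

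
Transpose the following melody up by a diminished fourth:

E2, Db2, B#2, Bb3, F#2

E2 to Ab2
Db2 to Gbb2
B#2 to E3
Bb3 to Ebb4
F#2 to Bb2

Ab2 Gbb2 E3 Ebb4 Bb2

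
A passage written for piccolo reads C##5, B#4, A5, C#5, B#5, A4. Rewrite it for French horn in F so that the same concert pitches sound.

G##6 F##6 E7 G#6 F##7 E6

First find concert pitch: the piccolo sounds a perfect octave above written, so C##5 B#4 A5 C#5 B#5 A4 sounds C##6 B#5 A6 C#6 B#6 A5.
Then write for French horn in F: it sounds a perfect fifth below written, so the part must be a perfect fifth above concert.
C##6 → G##6
B#5 → F##6
A6 → E7
C#6 → G#6
B#6 → F##7
A5 → E6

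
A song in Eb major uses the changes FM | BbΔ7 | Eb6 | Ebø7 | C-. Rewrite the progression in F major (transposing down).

GM CΔ7 F6 Fø7 D-

Eb major down to F major is a minor seventh; each chord root moves by that interval while the quality stays the same.
FM: root F down a minor seventh → G, giving GM.
BbΔ7: root Bb down a minor seventh → C, giving CΔ7.
Eb6: root Eb down a minor seventh → F, giving F6.
Ebø7: root Eb down a minor seventh → F, giving Fø7.
C-: root C down a minor seventh → D, giving D-.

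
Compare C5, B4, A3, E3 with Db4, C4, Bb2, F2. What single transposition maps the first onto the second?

down a major seventh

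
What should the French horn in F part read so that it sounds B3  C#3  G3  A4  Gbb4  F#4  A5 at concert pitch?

F#4 G#3 D4 E5 Dbb5 C#5 E6

The French horn in F sounds a perfect fifth below written, so the written part must be a perfect fifth above concert — transpose each note up.
B3 to F#4
C#3 to G#3
G3 to D4
A4 to E5
Gbb4 to Dbb5
F#4 to C#5
A5 to E6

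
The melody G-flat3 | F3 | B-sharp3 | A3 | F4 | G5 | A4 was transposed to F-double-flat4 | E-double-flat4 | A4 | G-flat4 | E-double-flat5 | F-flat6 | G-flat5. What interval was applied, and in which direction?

up a diminished seventh

From Gb3 to Fbb4 is 7 letter names — a seventh of some quality.
Gb3 to Fbb4 is 9 semitones, which makes it a diminished seventh; the second version is higher, so the direction is up.
Checking another pair — A4 → Gb5 — gives the same interval.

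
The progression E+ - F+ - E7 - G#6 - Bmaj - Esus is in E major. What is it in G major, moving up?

E major up to G major is a minor third; each chord root moves by that interval while the quality stays the same.
E+: root E up a minor third → G, giving G+.
F+: root F up a minor third → Ab, giving Ab+.
E7: root E up a minor third → G, giving G7.
G#6: root G# up a minor third → B, giving B6.
Bmaj: root B up a minor third → D, giving Dmaj.
Esus: root E up a minor third → G, giving Gsus.

G+ Ab+ G7 B6 Dmaj Gsus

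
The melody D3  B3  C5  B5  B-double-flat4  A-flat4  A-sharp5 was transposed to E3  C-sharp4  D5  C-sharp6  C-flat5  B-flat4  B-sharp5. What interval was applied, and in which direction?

up a major second

Take the first pair: D3 → E3. D to E spans 2 letter names, so the interval is some kind of second.
D3 to E3 is 2 semitones, which makes it a major second; the second version is higher, so the direction is up.
Checking another pair — A#5 → B#5 — gives the same interval.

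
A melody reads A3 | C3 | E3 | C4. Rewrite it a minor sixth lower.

C#3 E2 G#2 E3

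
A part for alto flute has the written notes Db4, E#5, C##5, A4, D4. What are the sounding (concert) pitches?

Ab3 B#4 G##4 E4 A3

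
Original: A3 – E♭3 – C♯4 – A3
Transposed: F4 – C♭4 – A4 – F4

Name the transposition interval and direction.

up a minor sixth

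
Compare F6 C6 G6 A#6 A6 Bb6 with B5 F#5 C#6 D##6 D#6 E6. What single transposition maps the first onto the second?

Take the first pair: F6 → B5. F to B spans 5 letter names, so the interval is some kind of fifth.
B5 to F6 is 6 semitones, which makes it a diminished fifth; the second version is lower, so the direction is down.
Checking another pair — Bb6 → E6 — gives the same interval.

down a diminished fifth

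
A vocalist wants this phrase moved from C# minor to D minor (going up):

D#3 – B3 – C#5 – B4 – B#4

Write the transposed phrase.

E3 C4 D5 C5 C#5

From C# up to D is a minor second; apply that to each pitch.
D#3 to E3
B3 to C4
C#5 to D5
B4 to C5
B#4 to C#5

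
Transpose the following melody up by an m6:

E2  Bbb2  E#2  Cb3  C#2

E2 becomes C3
Bbb2 becomes Gbb3
E#2 becomes C#3
Cb3 becomes Abb3
C#2 becomes A2

C3 Gbb3 C#3 Abb3 A2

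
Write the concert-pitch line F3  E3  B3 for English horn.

C4 B3 F#4

The English horn sounds a perfect fifth below written, so the written part must be a perfect fifth above concert — transpose each note up.
F3 -> C4
E3 -> B3
B3 -> F#4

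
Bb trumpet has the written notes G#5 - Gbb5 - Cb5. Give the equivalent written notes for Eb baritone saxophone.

D#7 Dbb7 Gb6

First find concert pitch: the Bb trumpet sounds a major second below written, so G#5 Gbb5 Cb5 sounds F#5 Fbb5 Bbb4.
Then write for Eb baritone saxophone: it sounds a major thirteenth below written, so the part must be a major thirteenth above concert.
F#5 → D#7
Fbb5 → Dbb7
Bbb4 → Gb6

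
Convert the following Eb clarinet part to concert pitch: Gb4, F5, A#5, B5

Bbb4 Ab5 C#6 D6

Written C4 on the Eb clarinet sounds as Eb4, a minor third higher; apply that shift to every note.
Gb4 becomes Bbb4
F5 becomes Ab5
A#5 becomes C#6
B5 becomes D6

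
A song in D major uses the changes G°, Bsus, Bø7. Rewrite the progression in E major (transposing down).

A° C#sus C#ø7

D major down to E major is a minor seventh; each chord root moves by that interval while the quality stays the same.
G°: root G down a minor seventh → A, giving A°.
Bsus: root B down a minor seventh → C#, giving C#sus.
Bø7: root B down a minor seventh → C#, giving C#ø7.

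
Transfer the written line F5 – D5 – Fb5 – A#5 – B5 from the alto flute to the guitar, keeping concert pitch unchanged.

First find concert pitch: the alto flute sounds a perfect fourth below written, so F5 D5 Fb5 A#5 B5 sounds C5 A4 Cb5 E#5 F#5.
Then write for guitar: it sounds a perfect octave below written, so the part must be a perfect octave above concert.
C5 → C6
A4 → A5
Cb5 → Cb6
E#5 → E#6
F#5 → F#6

C6 A5 Cb6 E#6 F#6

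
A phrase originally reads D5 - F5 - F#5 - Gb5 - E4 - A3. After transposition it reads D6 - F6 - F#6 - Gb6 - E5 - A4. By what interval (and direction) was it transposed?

Take the first pair: D5 → D6. D to D spans 8 letter names, so the interval is some kind of octave.
D5 to D6 is 12 semitones, which makes it a perfect octave; the second version is higher, so the direction is up.
Checking another pair — A3 → A4 — gives the same interval.

up a perfect octave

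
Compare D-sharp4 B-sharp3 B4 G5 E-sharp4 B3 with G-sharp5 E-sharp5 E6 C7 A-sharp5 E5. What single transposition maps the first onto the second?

From D#4 to G#5 is 11 letter names — an eleventh of some quality.
D#4 to G#5 is 17 semitones, which makes it a perfect eleventh; the second version is higher, so the direction is up.
Checking another pair — B3 → E5 — gives the same interval.

up a perfect eleventh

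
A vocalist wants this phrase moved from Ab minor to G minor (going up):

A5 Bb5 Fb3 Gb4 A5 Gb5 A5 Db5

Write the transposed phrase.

From Ab up to G is a major seventh; apply that to each pitch.
A5 → G#6
Bb5 → A6
Fb3 → Eb4
Gb4 → F5
A5 → G#6
Gb5 → F6
A5 → G#6
Db5 → C6

G#6 A6 Eb4 F5 G#6 F6 G#6 C6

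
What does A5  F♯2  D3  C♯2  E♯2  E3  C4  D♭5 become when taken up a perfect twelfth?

A5 up a perfect twelfth is E7.
F#2: a twelfth up reaches C, and 19 semitones makes it C#4.
D3: a twelfth up reaches A, and 19 semitones makes it A4.
C#2: a twelfth up reaches G, and 19 semitones makes it G#3.
A perfect twelfth up from E#2 gives B#3.
A perfect twelfth up from E3 gives B4.
C4: a twelfth up reaches G, and 19 semitones makes it G5.
Db5 up a perfect twelfth is Ab6.

E7 C#4 A4 G#3 B#3 B4 G5 Ab6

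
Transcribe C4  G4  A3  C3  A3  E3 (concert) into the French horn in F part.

G4 D5 E4 G3 E4 B3

The French horn in F sounds a perfect fifth below written, so the written part must be a perfect fifth above concert — transpose each note up.
C4 gives G4
G4 gives D5
A3 gives E4
C3 gives G3
A3 gives E4
E3 gives B3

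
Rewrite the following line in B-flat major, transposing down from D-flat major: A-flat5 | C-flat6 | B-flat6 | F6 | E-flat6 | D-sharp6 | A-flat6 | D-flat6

From D-flat down to B-flat is a minor third; apply that to each pitch.
Ab5 -> F5
Cb6 -> Ab5
Bb6 -> G6
F6 -> D6
Eb6 -> C6
D#6 -> B#5
Ab6 -> F6
Db6 -> Bb5

F5 Ab5 G6 D6 C6 B#5 F6 Bb5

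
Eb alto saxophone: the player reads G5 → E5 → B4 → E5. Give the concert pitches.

The Eb alto saxophone sounds a major sixth below written, so transpose each written note down a major sixth.
G5 gives Bb4
E5 gives G4
B4 gives D4
E5 gives G4

Bb4 G4 D4 G4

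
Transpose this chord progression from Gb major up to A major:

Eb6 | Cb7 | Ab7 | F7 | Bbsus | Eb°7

Gb major up to A major is an augmented second; each chord root moves by that interval while the quality stays the same.
Eb6: root Eb up an augmented second → F#, giving F#6.
Cb7: root Cb up an augmented second → D, giving D7.
Ab7: root Ab up an augmented second → B, giving B7.
F7: root F up an augmented second → G#, giving G#7.
Bbsus: root Bb up an augmented second → C#, giving C#sus.
Eb°7: root Eb up an augmented second → F#, giving F#°7.

F#6 D7 B7 G#7 C#sus F#°7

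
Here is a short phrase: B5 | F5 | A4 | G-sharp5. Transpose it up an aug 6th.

B5 to G##6
F5 to D#6
A4 to F##5
G#5 to E##6

G##6 D#6 F##5 E##6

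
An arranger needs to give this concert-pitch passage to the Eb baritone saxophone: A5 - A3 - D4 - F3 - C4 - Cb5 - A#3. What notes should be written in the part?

F#7 F#5 B5 D5 A5 Ab6 F##5

Written C4 sounds as Eb2 on the Eb baritone saxophone, so concert pitches are written a major thirteenth up.
A5 to F#7
A3 to F#5
D4 to B5
F3 to D5
C4 to A5
Cb5 to Ab6
A#3 to F##5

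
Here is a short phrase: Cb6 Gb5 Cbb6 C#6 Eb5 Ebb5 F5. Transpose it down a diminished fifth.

A diminished fifth down from Cb6 gives F5.
A diminished fifth down from Gb5 gives C5.
Cbb6: a fifth down reaches F, and 6 semitones makes it Fb5.
C#6: a fifth down reaches F, and 6 semitones makes it F##5.
A diminished fifth down from Eb5 gives A4.
Ebb5 down a diminished fifth is Ab4.
A diminished fifth down from F5 gives B4.

F5 C5 Fb5 F##5 A4 Ab4 B4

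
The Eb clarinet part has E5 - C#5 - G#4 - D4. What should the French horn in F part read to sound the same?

D6 B5 F#5 C5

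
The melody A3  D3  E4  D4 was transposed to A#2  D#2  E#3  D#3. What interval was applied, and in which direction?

From A3 to A#2 is 8 letter names — an octave of some quality.
A#2 to A3 is 11 semitones, which makes it a diminished octave; the second version is lower, so the direction is down.
Checking another pair — D4 → D#3 — gives the same interval.

down a diminished octave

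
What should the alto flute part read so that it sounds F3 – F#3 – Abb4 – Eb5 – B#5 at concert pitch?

Bb3 B3 Dbb5 Ab5 E#6

The alto flute sounds a perfect fourth below written, so the written part must be a perfect fourth above concert — transpose each note up.
F3 to Bb3
F#3 to B3
Abb4 to Dbb5
Eb5 to Ab5
B#5 to E#6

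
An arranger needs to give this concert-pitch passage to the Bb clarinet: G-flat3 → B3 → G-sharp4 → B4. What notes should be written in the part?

Ab3 C#4 A#4 C#5

The Bb clarinet sounds a major second below written, so the written part must be a major second above concert — transpose each note up.
Gb3 gives Ab3
B3 gives C#4
G#4 gives A#4
B4 gives C#5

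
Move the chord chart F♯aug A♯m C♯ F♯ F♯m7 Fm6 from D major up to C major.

D major up to C major is a minor seventh; each chord root moves by that interval while the quality stays the same.
F♯aug: root F♯ up a minor seventh → E, giving Eaug.
A♯m: root A♯ up a minor seventh → G#, giving G#m.
C♯: root C♯ up a minor seventh → B, giving B.
F♯: root F♯ up a minor seventh → E, giving E.
F♯m7: root F♯ up a minor seventh → E, giving Em7.
Fm6: root F up a minor seventh → Eb, giving Ebm6.

Eaug G#m B E Em7 Ebm6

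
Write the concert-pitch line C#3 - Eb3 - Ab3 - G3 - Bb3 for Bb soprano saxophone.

D#3 F3 Bb3 A3 C4

The Bb soprano saxophone sounds a major second below written, so the written part must be a major second above concert — transpose each note up.
C#3 becomes D#3
Eb3 becomes F3
Ab3 becomes Bb3
G3 becomes A3
Bb3 becomes C4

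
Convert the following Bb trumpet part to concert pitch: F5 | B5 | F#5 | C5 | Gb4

Written C4 on the Bb trumpet sounds as Bb3, a major second lower; apply that shift to every note.
F5 -> Eb5
B5 -> A5
F#5 -> E5
C5 -> Bb4
Gb4 -> Fb4

Eb5 A5 E5 Bb4 Fb4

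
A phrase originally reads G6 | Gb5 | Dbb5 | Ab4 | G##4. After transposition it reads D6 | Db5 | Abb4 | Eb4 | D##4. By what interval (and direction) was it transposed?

down a perfect fourth

From G6 to D6 is 4 letter names — a fourth of some quality.
D6 to G6 is 5 semitones, which makes it a perfect fourth; the second version is lower, so the direction is down.
Checking another pair — G##4 → D##4 — gives the same interval.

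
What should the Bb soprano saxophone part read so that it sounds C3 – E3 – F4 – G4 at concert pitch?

D3 F#3 G4 A4

Written C4 sounds as Bb3 on the Bb soprano saxophone, so concert pitches are written a major second up.
C3 becomes D3
E3 becomes F#3
F4 becomes G4
G4 becomes A4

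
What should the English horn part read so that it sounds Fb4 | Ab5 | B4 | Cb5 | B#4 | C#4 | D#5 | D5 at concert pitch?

The English horn sounds a perfect fifth below written, so the written part must be a perfect fifth above concert — transpose each note up.
Fb4 -> Cb5
Ab5 -> Eb6
B4 -> F#5
Cb5 -> Gb5
B#4 -> F##5
C#4 -> G#4
D#5 -> A#5
D5 -> A5

Cb5 Eb6 F#5 Gb5 F##5 G#4 A#5 A5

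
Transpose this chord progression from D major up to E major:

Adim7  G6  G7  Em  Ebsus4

D major up to E major is a major second; each chord root moves by that interval while the quality stays the same.
Adim7: root A up a major second → B, giving Bdim7.
G6: root G up a major second → A, giving A6.
G7: root G up a major second → A, giving A7.
Em: root E up a major second → F#, giving F#m.
Ebsus4: root Eb up a major second → F, giving Fsus4.

Bdim7 A6 A7 F#m Fsus4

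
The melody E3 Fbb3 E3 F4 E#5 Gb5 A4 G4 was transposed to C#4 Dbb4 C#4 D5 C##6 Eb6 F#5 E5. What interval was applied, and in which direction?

From E3 to C#4 is 6 letter names — a sixth of some quality.
E3 to C#4 is 9 semitones, which makes it a major sixth; the second version is higher, so the direction is up.
Checking another pair — G4 → E5 — gives the same interval.

up a major sixth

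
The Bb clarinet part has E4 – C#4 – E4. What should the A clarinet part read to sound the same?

F4 D4 F4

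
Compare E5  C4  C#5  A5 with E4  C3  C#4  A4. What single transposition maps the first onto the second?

Take the first pair: E5 → E4. E to E spans 8 letter names, so the interval is some kind of octave.
E4 to E5 is 12 semitones, which makes it a perfect octave; the second version is lower, so the direction is down.
Checking another pair — A5 → A4 — gives the same interval.

down a perfect octave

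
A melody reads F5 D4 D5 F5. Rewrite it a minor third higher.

Ab5 F4 F5 Ab5

F5: a third up reaches A, and 3 semitones makes it Ab5.
A minor third up from D4 gives F4.
A minor third up from D5 gives F5.
A minor third up from F5 gives Ab5.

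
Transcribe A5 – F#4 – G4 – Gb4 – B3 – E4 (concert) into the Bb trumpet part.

B5 G#4 A4 Ab4 C#4 F#4

Written C4 sounds as Bb3 on the Bb trumpet, so concert pitches are written a major second up.
A5 gives B5
F#4 gives G#4
G4 gives A4
Gb4 gives Ab4
B3 gives C#4
E4 gives F#4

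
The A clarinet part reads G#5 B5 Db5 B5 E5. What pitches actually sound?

E#5 G#5 Bb4 G#5 C#5

Written C4 on the A clarinet sounds as A3, a minor third lower; apply that shift to every note.
G#5 -> E#5
B5 -> G#5
Db5 -> Bb4
B5 -> G#5
E5 -> C#5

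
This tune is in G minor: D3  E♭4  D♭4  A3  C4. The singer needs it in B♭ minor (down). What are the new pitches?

F2 Gb3 Fb3 C3 Eb3

From G down to B♭ is a major sixth; apply that to each pitch.
D3 gives F2
Eb4 gives Gb3
Db4 gives Fb3
A3 gives C3
C4 gives Eb3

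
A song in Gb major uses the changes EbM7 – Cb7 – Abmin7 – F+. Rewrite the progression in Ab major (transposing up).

FM7 Db7 Bbmin7 G+

Gb major up to Ab major is a major second; each chord root moves by that interval while the quality stays the same.
EbM7: root Eb up a major second → F, giving FM7.
Cb7: root Cb up a major second → Db, giving Db7.
Abmin7: root Ab up a major second → Bb, giving Bbmin7.
F+: root F up a major second → G, giving G+.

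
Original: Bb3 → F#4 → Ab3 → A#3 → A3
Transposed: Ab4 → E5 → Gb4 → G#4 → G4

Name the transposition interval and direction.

up a minor seventh

Take the first pair: Bb3 → Ab4. B to A spans 7 letter names, so the interval is some kind of seventh.
Bb3 to Ab4 is 10 semitones, which makes it a minor seventh; the second version is higher, so the direction is up.
Checking another pair — A3 → G4 — gives the same interval.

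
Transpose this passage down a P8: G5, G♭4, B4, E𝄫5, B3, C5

G5: an octave down reaches G, and 12 semitones makes it G4.
Gb4 down a perfect octave is Gb3.
A perfect octave down from B4 gives B3.
Ebb5: an octave down reaches E, and 12 semitones makes it Ebb4.
B3 down a perfect octave is B2.
C5 down a perfect octave is C4.

G4 Gb3 B3 Ebb4 B2 C4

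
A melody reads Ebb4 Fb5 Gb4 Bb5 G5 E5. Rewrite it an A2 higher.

Ebb4 to F4
Fb5 to G5
Gb4 to A4
Bb5 to C#6
G5 to A#5
E5 to F##5

F4 G5 A4 C#6 A#5 F##5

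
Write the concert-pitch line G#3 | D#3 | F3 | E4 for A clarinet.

The A clarinet sounds a minor third below written, so the written part must be a minor third above concert — transpose each note up.
G#3 → B3
D#3 → F#3
F3 → Ab3
E4 → G4

B3 F#3 Ab3 G4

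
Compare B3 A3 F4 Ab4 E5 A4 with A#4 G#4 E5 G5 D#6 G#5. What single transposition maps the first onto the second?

up a major seventh

Take the first pair: B3 → A#4. B to A spans 7 letter names, so the interval is some kind of seventh.
B3 to A#4 is 11 semitones, which makes it a major seventh; the second version is higher, so the direction is up.
Checking another pair — A4 → G#5 — gives the same interval.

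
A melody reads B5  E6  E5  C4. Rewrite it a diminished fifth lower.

B5 becomes E#5
E6 becomes A#5
E5 becomes A#4
C4 becomes F#3

E#5 A#5 A#4 F#3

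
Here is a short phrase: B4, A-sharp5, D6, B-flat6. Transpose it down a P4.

B4 gives F#4
A#5 gives E#5
D6 gives A5
Bb6 gives F6

F#4 E#5 A5 F6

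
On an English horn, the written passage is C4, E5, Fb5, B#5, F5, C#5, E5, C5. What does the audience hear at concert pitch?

Written C4 on the English horn sounds as F3, a perfect fifth lower; apply that shift to every note.
C4 -> F3
E5 -> A4
Fb5 -> Bbb4
B#5 -> E#5
F5 -> Bb4
C#5 -> F#4
E5 -> A4
C5 -> F4

F3 A4 Bbb4 E#5 Bb4 F#4 A4 F4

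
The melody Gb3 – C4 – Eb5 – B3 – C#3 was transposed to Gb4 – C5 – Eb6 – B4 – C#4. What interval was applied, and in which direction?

Take the first pair: Gb3 → Gb4. G to G spans 8 letter names, so the interval is some kind of octave.
Gb3 to Gb4 is 12 semitones, which makes it a perfect octave; the second version is higher, so the direction is up.
Checking another pair — C#3 → C#4 — gives the same interval.

up a perfect octave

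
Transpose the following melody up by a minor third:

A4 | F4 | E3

C5 Ab4 G3

A4 gives C5
F4 gives Ab4
E3 gives G3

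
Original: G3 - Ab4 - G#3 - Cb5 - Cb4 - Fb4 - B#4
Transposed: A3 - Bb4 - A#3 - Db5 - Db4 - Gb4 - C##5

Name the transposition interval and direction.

up a major second

From G3 to A3 is 2 letter names — a second of some quality.
G3 to A3 is 2 semitones, which makes it a major second; the second version is higher, so the direction is up.
Checking another pair — B#4 → C##5 — gives the same interval.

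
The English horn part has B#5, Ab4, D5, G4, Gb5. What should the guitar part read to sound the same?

First find concert pitch: the English horn sounds a perfect fifth below written, so B#5 Ab4 D5 G4 Gb5 sounds E#5 Db4 G4 C4 Cb5.
Then write for guitar: it sounds a perfect octave below written, so the part must be a perfect octave above concert.
E#5 → E#6
Db4 → Db5
G4 → G5
C4 → C5
Cb5 → Cb6

E#6 Db5 G5 C5 Cb6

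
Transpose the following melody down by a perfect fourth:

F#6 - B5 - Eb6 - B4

C#6 F#5 Bb5 F#4

F#6 → C#6
B5 → F#5
Eb6 → Bb5
B4 → F#4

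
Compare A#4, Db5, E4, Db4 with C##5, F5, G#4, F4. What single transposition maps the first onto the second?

From A#4 to C##5 is 3 letter names — a third of some quality.
A#4 to C##5 is 4 semitones, which makes it a major third; the second version is higher, so the direction is up.
Checking another pair — Db4 → F4 — gives the same interval.

up a major third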